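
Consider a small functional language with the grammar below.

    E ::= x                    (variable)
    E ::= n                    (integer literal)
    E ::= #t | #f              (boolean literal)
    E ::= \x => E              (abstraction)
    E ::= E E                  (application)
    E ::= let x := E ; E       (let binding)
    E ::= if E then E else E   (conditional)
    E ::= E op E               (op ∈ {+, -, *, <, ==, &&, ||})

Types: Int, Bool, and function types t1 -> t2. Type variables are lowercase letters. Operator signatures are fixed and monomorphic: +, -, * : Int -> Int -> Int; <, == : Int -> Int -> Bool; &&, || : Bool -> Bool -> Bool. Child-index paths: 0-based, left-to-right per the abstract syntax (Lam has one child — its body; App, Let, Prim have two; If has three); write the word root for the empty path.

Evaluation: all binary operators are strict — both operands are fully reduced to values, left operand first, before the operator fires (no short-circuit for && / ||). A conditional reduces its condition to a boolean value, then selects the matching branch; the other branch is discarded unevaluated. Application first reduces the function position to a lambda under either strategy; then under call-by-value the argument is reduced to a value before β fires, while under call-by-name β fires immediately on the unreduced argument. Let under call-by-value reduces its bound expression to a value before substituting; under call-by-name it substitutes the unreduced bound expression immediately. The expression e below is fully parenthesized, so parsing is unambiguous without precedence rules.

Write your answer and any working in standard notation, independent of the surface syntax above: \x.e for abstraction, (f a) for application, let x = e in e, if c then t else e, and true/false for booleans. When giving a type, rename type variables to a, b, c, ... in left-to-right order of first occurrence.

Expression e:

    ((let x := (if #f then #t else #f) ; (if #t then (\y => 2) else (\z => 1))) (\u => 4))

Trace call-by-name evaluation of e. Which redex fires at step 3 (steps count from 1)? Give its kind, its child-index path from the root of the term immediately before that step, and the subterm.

Trace:
step 0: ((let x = (if false then true else false) in (if true then (\y.2) else (\z.1))) (\u.4))
step 1: [let@0] ((if true then (\y.2) else (\z.1)) (\u.4))
step 2: [if@0] ((\y.2) (\u.4))
step 3: [beta@root] 2

Answer: beta at root : ((\y.2) (\u.4))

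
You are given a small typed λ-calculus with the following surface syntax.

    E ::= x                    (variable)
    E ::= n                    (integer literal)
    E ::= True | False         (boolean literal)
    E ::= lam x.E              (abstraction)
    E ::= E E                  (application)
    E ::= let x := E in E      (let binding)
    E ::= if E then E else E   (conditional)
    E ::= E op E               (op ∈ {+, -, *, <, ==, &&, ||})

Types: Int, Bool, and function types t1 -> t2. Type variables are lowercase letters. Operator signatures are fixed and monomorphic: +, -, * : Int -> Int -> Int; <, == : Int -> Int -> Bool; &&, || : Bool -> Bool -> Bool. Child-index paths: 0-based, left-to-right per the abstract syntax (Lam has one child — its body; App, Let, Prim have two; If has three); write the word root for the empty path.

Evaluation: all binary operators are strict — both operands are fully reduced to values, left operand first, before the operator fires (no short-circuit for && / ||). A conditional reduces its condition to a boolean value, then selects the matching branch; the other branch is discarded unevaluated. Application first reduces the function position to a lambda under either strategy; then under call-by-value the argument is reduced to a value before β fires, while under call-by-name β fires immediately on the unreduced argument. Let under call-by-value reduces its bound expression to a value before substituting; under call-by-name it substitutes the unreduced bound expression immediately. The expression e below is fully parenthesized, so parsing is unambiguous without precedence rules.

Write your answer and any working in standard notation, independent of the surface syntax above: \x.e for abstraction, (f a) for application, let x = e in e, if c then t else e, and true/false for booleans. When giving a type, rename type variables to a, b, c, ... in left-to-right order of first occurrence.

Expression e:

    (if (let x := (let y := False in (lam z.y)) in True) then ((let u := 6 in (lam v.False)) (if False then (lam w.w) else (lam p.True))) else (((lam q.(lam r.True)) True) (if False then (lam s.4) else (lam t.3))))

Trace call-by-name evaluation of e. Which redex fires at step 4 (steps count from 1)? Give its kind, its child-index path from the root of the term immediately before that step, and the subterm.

Derivation:
step 0: (if (let x = (let y = false in (\z.y)) in true) then ((let u = 6 in (\v.false)) (if false then (\w.w) else (\p.true))) else (((\q.(\r.true)) true) (if false then (\s.4) else (\t.3))))
step 1: [let@0] (if true then ((let u = 6 in (\v.false)) (if false then (\w.w) else (\p.true))) else (((\q.(\r.true)) true) (if false then (\s.4) else (\t.3))))
step 2: [if@root] ((let u = 6 in (\v.false)) (if false then (\w.w) else (\p.true)))
step 3: [let@0] ((\v.false) (if false then (\w.w) else (\p.true)))
step 4: [beta@root] false

Answer: beta at root : ((\v.false) (if false then (\w.w) else (\p.true)))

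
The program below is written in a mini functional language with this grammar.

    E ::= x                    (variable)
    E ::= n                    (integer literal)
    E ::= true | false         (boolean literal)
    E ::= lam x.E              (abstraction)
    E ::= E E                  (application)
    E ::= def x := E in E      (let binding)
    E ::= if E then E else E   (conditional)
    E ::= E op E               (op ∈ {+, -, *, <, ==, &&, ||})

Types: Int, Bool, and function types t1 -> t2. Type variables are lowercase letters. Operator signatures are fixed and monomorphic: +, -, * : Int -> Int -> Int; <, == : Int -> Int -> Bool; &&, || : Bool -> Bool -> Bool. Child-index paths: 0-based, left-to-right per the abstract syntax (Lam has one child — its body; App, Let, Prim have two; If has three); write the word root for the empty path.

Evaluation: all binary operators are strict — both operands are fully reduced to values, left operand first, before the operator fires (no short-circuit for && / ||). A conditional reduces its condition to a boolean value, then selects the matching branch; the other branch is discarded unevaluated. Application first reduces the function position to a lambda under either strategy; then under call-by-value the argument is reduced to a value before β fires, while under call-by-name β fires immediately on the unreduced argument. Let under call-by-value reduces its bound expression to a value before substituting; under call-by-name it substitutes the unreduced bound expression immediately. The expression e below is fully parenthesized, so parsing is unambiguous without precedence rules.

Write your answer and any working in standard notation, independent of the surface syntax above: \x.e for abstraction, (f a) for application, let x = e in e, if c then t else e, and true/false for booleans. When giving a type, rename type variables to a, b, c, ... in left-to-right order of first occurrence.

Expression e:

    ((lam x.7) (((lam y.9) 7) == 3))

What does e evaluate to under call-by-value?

Answer: 7

Working:
step 0: ((\x.7) (((\y.9) 7) == 3))
step 1: [beta@1.0] ((\x.7) (9 == 3))
step 2: [delta@1] ((\x.7) false)
step 3: [beta@root] 7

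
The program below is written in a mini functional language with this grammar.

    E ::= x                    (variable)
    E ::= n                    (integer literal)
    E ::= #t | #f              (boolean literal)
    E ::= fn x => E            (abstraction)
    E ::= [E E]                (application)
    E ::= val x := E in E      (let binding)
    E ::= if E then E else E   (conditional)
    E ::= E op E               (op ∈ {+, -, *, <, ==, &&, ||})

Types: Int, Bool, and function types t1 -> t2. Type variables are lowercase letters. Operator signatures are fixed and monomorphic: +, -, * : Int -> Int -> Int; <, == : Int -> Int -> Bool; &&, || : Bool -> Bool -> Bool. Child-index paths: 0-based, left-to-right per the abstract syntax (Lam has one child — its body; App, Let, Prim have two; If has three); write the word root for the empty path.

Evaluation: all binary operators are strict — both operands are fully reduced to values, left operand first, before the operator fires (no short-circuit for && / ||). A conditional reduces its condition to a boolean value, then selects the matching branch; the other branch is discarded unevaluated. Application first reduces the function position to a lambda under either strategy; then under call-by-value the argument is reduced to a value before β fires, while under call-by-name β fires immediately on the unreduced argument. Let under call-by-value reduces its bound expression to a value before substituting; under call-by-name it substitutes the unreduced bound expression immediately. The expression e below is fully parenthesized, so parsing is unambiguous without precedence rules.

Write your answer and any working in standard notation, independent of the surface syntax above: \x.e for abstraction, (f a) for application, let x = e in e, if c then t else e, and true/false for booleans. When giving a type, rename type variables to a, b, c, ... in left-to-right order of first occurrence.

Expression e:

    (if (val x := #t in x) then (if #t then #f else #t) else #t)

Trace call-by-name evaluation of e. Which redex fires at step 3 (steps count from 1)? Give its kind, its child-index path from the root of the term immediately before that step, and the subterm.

Trace:
step 0: (if (let x = true in x) then (if true then false else true) else true)
step 1: [let@0] (if true then (if true then false else true) else true)
step 2: [if@root] (if true then false else true)
step 3: [if@root] false

Answer: if at root : (if true then false else true)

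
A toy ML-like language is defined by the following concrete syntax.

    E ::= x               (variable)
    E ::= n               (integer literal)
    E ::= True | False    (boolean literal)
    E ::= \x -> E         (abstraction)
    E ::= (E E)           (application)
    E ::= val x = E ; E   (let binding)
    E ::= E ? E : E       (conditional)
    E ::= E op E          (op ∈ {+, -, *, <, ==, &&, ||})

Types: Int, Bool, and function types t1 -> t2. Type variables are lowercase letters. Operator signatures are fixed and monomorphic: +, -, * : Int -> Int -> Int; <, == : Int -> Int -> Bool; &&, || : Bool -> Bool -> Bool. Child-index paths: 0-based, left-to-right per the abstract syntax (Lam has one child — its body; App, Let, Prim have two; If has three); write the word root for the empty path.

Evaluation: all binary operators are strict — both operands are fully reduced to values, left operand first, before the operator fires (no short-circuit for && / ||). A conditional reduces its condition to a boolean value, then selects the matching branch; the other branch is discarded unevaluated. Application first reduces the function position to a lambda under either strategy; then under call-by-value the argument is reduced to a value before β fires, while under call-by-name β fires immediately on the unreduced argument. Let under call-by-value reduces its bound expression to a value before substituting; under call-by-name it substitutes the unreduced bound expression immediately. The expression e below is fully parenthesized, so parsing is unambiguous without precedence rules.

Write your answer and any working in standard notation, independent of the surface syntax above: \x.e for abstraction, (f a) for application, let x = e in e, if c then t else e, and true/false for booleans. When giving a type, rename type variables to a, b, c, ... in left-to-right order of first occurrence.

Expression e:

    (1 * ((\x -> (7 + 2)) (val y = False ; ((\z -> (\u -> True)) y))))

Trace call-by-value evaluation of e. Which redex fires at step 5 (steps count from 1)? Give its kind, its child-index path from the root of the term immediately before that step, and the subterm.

Answer: delta at root : (1 * 9)

Derivation:
step 0: (1 * ((\x.(7 + 2)) (let y = false in ((\z.(\u.true)) y))))
step 1: [let@1.1] (1 * ((\x.(7 + 2)) ((\z.(\u.true)) false)))
step 2: [beta@1.1] (1 * ((\x.(7 + 2)) (\u.true)))
step 3: [beta@1] (1 * (7 + 2))
step 4: [delta@1] (1 * 9)
step 5: [delta@root] 9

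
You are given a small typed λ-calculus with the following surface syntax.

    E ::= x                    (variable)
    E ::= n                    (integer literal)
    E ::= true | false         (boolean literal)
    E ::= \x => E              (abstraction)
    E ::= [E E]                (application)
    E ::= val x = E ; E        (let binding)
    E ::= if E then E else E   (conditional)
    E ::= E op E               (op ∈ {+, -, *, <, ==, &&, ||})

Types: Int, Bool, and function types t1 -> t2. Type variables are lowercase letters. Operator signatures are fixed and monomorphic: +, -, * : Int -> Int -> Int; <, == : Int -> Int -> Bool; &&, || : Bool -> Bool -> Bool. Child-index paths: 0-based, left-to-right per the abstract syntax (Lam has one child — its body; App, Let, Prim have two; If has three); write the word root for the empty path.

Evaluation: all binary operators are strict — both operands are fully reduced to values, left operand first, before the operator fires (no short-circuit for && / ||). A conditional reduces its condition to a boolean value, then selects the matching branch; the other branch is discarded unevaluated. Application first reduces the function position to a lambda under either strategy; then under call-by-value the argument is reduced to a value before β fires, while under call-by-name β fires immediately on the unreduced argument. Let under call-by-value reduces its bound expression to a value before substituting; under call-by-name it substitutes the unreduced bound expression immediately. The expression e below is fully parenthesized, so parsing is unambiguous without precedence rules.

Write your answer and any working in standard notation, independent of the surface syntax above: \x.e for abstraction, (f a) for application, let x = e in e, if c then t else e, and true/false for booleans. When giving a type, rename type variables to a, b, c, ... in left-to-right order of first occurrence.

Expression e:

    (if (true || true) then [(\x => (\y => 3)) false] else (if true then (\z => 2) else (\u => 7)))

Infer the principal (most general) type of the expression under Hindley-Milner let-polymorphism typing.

Answer: a -> Int

Trace:
  unify Bool ~ Bool
  unify Bool ~ Bool
  unify Bool ~ Bool
\y._ : b -> Int
\x._ : a -> b -> Int
  unify a -> b -> Int ~ Bool -> c
  unify a ~ Bool
  unify b -> Int ~ c
_ _ : b -> Int
  unify Bool ~ Bool
\z._ : d -> Int
\u._ : e -> Int
  unify d -> Int ~ e -> Int
  unify d ~ e
  unify Int ~ Int
  unify b -> Int ~ e -> Int
  unify b ~ e
  unify Int ~ Int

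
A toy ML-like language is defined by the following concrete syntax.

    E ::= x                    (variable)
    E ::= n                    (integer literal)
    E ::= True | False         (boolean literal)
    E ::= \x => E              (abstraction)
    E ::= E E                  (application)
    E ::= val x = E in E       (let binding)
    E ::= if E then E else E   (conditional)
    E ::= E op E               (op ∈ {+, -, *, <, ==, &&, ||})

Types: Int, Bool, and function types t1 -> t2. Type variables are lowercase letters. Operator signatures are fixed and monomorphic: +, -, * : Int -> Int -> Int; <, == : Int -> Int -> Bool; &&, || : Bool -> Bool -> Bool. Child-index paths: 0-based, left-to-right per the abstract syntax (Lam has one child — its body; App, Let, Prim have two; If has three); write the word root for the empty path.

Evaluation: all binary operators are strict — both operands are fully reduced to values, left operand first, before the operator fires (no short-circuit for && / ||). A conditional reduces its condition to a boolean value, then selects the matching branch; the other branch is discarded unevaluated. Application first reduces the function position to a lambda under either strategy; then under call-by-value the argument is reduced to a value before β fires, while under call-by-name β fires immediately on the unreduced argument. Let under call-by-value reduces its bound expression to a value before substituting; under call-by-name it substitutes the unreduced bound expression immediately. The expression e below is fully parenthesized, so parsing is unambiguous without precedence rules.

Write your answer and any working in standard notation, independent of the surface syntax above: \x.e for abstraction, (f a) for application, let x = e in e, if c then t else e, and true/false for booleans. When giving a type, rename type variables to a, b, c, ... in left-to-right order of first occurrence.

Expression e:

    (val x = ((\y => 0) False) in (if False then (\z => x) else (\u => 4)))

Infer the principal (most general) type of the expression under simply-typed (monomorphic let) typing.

Trace:
\y._ : a -> Int
  unify a -> Int ~ Bool -> b
  unify a ~ Bool
  unify Int ~ b
_ _ : Int
let x : Int
  unify Bool ~ Bool
x : Int
\z._ : c -> Int
\u._ : d -> Int
  unify c -> Int ~ d -> Int
  unify c ~ d
  unify Int ~ Int

Answer: a -> Int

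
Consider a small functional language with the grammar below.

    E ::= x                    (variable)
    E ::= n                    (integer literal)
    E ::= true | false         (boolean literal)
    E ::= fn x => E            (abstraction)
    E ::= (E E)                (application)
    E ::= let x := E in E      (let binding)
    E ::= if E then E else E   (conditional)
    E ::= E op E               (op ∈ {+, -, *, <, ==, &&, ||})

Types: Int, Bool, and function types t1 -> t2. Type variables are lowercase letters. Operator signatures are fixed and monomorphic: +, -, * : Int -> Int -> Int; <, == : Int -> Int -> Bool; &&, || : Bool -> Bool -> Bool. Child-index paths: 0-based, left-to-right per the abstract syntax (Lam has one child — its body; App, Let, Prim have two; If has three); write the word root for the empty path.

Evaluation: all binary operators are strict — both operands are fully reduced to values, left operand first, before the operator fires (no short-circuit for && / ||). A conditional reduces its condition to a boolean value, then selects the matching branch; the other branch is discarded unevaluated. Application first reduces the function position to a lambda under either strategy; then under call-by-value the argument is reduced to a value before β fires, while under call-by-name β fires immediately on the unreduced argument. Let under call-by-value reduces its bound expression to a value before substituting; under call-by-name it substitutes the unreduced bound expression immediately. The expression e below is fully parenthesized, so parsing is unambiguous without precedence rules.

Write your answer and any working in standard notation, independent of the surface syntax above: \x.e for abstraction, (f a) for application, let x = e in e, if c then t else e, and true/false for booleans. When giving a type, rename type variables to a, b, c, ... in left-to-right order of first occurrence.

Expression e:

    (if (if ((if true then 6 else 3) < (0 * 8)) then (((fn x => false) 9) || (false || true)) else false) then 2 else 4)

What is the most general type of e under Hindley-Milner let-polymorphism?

Answer: Int

Working:
  unify Bool ~ Bool
  unify Int ~ Int
  unify Int ~ Int
  unify Int ~ Int
  unify Int ~ Int
  unify Int ~ Int
  unify Bool ~ Bool
\x._ : a -> Bool
  unify a -> Bool ~ Int -> b
  unify a ~ Int
  unify Bool ~ b
_ _ : Bool
  unify Bool ~ Bool
  unify Bool ~ Bool
  unify Bool ~ Bool
  unify Bool ~ Bool
  unify Bool ~ Bool
  unify Bool ~ Bool
  unify Int ~ Int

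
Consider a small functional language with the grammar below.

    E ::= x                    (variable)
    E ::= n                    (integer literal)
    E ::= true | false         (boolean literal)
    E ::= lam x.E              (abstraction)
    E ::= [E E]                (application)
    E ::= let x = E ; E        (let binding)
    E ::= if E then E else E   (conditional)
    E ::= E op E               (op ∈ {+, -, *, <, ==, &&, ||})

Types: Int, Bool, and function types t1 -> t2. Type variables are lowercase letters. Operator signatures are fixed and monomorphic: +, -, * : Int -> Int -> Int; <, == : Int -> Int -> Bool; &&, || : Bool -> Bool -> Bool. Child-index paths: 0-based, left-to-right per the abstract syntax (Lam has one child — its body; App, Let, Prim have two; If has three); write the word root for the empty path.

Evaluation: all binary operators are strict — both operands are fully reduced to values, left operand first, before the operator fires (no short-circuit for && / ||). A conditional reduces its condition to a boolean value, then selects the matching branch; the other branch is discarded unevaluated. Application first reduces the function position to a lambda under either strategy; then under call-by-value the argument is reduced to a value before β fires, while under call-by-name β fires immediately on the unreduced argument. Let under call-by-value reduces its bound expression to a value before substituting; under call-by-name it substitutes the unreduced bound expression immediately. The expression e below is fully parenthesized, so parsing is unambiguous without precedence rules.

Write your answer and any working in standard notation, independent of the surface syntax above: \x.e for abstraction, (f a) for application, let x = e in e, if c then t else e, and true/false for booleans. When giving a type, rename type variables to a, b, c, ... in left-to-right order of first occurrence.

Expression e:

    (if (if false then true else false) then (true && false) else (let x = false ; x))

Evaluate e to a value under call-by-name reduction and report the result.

Working:
step 0: (if (if false then true else false) then (true && false) else (let x = false in x))
step 1: [if@0] (if false then (true && false) else (let x = false in x))
step 2: [if@root] (let x = false in x)
step 3: [let@root] false

Answer: false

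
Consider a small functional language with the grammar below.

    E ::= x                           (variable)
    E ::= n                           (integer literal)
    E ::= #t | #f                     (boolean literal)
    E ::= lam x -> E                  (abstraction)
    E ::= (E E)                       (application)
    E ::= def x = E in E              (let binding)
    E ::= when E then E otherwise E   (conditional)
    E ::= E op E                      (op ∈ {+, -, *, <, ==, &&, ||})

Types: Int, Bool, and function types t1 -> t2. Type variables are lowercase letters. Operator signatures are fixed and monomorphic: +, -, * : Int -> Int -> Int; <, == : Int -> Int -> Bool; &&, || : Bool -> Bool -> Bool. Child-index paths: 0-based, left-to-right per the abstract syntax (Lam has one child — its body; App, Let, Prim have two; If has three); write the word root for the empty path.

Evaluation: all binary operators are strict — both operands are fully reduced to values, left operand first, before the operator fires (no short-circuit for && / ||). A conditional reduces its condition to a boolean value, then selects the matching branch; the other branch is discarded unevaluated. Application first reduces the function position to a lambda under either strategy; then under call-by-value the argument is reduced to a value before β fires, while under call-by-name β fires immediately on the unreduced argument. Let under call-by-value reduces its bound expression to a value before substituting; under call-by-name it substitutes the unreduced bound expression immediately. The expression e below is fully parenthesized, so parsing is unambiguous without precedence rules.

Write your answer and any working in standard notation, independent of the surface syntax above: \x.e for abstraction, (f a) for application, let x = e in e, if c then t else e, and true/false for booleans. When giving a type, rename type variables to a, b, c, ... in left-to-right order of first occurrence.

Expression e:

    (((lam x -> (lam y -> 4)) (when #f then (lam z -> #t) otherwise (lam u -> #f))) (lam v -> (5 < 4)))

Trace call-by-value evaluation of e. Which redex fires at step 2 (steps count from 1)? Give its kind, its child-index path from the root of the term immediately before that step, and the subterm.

Answer: beta at 0 : ((\x.(\y.4)) (\u.false))

Derivation:
step 0: (((\x.(\y.4)) (if false then (\z.true) else (\u.false))) (\v.(5 < 4)))
step 1: [if@0.1] (((\x.(\y.4)) (\u.false)) (\v.(5 < 4)))
step 2: [beta@0] ((\y.4) (\v.(5 < 4)))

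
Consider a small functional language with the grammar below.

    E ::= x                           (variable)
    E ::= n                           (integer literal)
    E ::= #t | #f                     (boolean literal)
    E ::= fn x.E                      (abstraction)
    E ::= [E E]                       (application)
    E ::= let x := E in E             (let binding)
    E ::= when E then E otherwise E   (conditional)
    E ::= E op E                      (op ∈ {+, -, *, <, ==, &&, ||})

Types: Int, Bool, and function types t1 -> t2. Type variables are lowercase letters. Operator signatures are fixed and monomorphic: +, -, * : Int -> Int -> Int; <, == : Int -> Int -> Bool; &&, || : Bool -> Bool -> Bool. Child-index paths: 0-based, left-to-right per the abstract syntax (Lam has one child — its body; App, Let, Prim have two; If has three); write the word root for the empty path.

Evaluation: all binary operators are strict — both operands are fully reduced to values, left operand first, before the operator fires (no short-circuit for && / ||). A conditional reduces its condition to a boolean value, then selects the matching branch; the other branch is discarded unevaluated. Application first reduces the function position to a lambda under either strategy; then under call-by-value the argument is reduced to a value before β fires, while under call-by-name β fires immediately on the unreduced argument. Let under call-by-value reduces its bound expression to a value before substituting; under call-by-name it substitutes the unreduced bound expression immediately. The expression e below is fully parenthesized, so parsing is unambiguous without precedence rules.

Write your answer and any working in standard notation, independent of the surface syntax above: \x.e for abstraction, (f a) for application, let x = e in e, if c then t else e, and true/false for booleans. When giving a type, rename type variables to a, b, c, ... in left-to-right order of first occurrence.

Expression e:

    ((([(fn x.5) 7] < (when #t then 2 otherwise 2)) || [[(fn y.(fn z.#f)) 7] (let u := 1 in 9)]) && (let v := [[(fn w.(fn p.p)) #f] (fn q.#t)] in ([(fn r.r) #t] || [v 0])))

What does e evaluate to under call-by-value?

Working:
step 0: (((((\x.5) 7) < (if true then 2 else 2)) || (((\y.(\z.false)) 7) (let u = 1 in 9))) && (let v = (((\w.(\p.p)) false) (\q.true)) in (((\r.r) true) || (v 0))))
step 1: [beta@0.0.0] (((5 < (if true then 2 else 2)) || (((\y.(\z.false)) 7) (let u = 1 in 9))) && (let v = (((\w.(\p.p)) false) (\q.true)) in (((\r.r) true) || (v 0))))
step 2: [if@0.0.1] (((5 < 2) || (((\y.(\z.false)) 7) (let u = 1 in 9))) && (let v = (((\w.(\p.p)) false) (\q.true)) in (((\r.r) true) || (v 0))))
step 3: [delta@0.0] ((false || (((\y.(\z.false)) 7) (let u = 1 in 9))) && (let v = (((\w.(\p.p)) false) (\q.true)) in (((\r.r) true) || (v 0))))
step 4: [beta@0.1.0] ((false || ((\z.false) (let u = 1 in 9))) && (let v = (((\w.(\p.p)) false) (\q.true)) in (((\r.r) true) || (v 0))))
step 5: [let@0.1.1] ((false || ((\z.false) 9)) && (let v = (((\w.(\p.p)) false) (\q.true)) in (((\r.r) true) || (v 0))))
step 6: [beta@0.1] ((false || false) && (let v = (((\w.(\p.p)) false) (\q.true)) in (((\r.r) true) || (v 0))))
step 7: [delta@0] (false && (let v = (((\w.(\p.p)) false) (\q.true)) in (((\r.r) true) || (v 0))))
step 8: [beta@1.0.0] (false && (let v = ((\p.p) (\q.true)) in (((\r.r) true) || (v 0))))
step 9: [beta@1.0] (false && (let v = (\q.true) in (((\r.r) true) || (v 0))))
step 10: [let@1] (false && (((\r.r) true) || ((\q.true) 0)))
step 11: [beta@1.0] (false && (true || ((\q.true) 0)))
step 12: [beta@1.1] (false && (true || true))
step 13: [delta@1] (false && true)
step 14: [delta@root] false

Answer: false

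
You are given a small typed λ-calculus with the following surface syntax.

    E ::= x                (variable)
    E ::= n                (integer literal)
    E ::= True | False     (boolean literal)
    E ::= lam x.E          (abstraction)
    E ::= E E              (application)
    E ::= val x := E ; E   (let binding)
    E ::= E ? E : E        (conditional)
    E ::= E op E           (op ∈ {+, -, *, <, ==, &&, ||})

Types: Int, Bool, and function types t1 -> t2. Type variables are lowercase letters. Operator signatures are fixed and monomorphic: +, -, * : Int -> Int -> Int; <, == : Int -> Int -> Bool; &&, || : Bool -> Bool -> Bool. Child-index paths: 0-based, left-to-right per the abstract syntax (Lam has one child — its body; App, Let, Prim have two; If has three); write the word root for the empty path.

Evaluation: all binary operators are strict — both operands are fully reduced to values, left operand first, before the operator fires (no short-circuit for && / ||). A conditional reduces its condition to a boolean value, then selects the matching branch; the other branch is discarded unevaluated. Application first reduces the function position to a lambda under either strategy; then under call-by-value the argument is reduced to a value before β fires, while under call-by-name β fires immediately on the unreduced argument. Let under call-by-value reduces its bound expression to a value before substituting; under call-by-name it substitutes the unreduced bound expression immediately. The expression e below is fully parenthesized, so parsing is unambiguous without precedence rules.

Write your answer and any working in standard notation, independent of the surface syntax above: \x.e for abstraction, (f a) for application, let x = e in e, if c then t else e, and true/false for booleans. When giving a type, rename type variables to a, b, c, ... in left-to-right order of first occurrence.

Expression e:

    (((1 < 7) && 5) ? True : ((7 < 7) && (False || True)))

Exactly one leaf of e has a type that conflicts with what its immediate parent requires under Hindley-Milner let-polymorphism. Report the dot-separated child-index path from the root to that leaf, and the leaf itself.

Derivation:
  unify Int ~ Int
  unify Int ~ Int
  unify Bool ~ Bool
  unify Int ~ Bool
  FAIL: mismatch Int ~ Bool

Answer: 0.1 : 5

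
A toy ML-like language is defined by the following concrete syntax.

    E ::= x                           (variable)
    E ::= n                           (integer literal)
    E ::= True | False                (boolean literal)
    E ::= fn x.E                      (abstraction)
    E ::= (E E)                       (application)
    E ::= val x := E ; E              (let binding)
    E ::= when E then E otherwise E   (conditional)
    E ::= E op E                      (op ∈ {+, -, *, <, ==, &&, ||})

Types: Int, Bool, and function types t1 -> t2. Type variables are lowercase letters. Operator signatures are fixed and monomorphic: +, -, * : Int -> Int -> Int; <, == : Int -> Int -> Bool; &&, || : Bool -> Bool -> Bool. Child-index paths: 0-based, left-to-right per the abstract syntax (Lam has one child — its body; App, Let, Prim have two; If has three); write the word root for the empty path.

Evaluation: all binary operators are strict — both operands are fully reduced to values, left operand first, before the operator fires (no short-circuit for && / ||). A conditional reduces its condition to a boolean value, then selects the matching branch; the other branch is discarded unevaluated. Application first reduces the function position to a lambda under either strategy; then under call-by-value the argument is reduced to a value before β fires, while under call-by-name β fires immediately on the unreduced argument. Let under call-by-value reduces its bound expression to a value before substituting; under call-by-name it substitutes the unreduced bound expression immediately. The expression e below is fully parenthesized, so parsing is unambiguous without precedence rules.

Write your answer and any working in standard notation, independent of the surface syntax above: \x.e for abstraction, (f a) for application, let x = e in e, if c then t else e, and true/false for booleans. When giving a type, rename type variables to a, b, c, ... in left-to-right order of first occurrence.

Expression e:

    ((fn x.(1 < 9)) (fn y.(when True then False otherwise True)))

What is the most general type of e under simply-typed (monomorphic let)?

Answer: Bool

Working:
  unify Int ~ Int
  unify Int ~ Int
\x._ : a -> Bool
  unify Bool ~ Bool
  unify Bool ~ Bool
\y._ : b -> Bool
  unify a -> Bool ~ (b -> Bool) -> c
  unify a ~ b -> Bool
  unify Bool ~ c
_ _ : Bool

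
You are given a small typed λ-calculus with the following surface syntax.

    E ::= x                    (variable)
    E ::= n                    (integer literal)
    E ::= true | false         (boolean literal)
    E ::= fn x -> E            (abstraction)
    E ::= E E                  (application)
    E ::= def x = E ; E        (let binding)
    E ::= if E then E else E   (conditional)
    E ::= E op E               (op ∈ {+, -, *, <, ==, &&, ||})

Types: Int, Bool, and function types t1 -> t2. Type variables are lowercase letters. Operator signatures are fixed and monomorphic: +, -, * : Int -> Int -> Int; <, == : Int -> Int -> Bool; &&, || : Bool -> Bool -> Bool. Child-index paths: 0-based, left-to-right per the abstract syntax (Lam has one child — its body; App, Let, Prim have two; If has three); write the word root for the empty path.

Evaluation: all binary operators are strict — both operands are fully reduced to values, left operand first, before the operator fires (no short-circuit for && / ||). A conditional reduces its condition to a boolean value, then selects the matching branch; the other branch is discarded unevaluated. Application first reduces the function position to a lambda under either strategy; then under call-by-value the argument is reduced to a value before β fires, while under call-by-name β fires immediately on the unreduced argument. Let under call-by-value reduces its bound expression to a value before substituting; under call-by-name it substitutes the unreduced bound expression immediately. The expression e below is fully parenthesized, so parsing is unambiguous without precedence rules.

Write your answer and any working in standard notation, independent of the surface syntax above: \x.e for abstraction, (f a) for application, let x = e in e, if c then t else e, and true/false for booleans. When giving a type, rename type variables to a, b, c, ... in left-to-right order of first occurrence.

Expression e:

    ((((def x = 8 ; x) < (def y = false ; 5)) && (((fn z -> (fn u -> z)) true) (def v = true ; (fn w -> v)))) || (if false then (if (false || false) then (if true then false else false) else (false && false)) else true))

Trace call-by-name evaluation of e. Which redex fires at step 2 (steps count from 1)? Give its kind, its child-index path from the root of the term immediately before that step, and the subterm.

Answer: let at 0.0.1 : (let y = false in 5)

Trace:
step 0: ((((let x = 8 in x) < (let y = false in 5)) && (((\z.(\u.z)) true) (let v = true in (\w.v)))) || (if false then (if (false || false) then (if true then false else false) else (false && false)) else true))
step 1: [let@0.0.0] (((8 < (let y = false in 5)) && (((\z.(\u.z)) true) (let v = true in (\w.v)))) || (if false then (if (false || false) then (if true then false else false) else (false && false)) else true))
step 2: [let@0.0.1] (((8 < 5) && (((\z.(\u.z)) true) (let v = true in (\w.v)))) || (if false then (if (false || false) then (if true then false else false) else (false && false)) else true))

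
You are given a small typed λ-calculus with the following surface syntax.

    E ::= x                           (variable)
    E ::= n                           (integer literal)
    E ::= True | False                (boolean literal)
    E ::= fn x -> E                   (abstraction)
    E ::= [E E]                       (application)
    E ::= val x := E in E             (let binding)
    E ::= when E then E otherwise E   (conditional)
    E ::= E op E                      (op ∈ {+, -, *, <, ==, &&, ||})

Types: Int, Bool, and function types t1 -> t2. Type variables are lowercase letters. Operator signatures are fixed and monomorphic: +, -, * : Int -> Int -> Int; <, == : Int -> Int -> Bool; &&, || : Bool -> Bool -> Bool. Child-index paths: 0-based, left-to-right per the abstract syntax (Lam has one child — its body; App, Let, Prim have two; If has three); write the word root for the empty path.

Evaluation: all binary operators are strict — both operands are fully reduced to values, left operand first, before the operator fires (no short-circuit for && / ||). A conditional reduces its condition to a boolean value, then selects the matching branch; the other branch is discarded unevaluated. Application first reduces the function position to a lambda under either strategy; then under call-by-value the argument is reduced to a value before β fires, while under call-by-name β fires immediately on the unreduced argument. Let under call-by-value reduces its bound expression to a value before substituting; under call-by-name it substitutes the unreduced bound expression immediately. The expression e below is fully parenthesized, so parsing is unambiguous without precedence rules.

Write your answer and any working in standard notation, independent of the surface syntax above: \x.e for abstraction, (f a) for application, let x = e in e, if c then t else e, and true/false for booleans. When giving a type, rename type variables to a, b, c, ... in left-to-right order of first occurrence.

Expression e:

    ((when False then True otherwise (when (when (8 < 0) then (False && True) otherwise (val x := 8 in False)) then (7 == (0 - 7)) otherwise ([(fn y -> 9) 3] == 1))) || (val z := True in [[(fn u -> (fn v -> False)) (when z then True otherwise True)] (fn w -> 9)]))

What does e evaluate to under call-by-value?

Answer: false

Derivation:
step 0: ((if false then true else (if (if (8 < 0) then (false && true) else (let x = 8 in false)) then (7 == (0 - 7)) else (((\y.9) 3) == 1))) || (let z = true in (((\u.(\v.false)) (if z then true else true)) (\w.9))))
step 1: [if@0] ((if (if (8 < 0) then (false && true) else (let x = 8 in false)) then (7 == (0 - 7)) else (((\y.9) 3) == 1)) || (let z = true in (((\u.(\v.false)) (if z then true else true)) (\w.9))))
step 2: [delta@0.0.0] ((if (if false then (false && true) else (let x = 8 in false)) then (7 == (0 - 7)) else (((\y.9) 3) == 1)) || (let z = true in (((\u.(\v.false)) (if z then true else true)) (\w.9))))
step 3: [if@0.0] ((if (let x = 8 in false) then (7 == (0 - 7)) else (((\y.9) 3) == 1)) || (let z = true in (((\u.(\v.false)) (if z then true else true)) (\w.9))))
step 4: [let@0.0] ((if false then (7 == (0 - 7)) else (((\y.9) 3) == 1)) || (let z = true in (((\u.(\v.false)) (if z then true else true)) (\w.9))))
step 5: [if@0] ((((\y.9) 3) == 1) || (let z = true in (((\u.(\v.false)) (if z then true else true)) (\w.9))))
step 6: [beta@0.0] ((9 == 1) || (let z = true in (((\u.(\v.false)) (if z then true else true)) (\w.9))))
step 7: [delta@0] (false || (let z = true in (((\u.(\v.false)) (if z then true else true)) (\w.9))))
step 8: [let@1] (false || (((\u.(\v.false)) (if true then true else true)) (\w.9)))
step 9: [if@1.0.1] (false || (((\u.(\v.false)) true) (\w.9)))
step 10: [beta@1.0] (false || ((\v.false) (\w.9)))
step 11: [beta@1] (false || false)
step 12: [delta@root] false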